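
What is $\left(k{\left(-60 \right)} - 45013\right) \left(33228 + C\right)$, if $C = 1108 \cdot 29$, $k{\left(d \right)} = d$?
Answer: $-2945971280$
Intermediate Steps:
$C = 32132$
$\left(k{\left(-60 \right)} - 45013\right) \left(33228 + C\right) = \left(-60 - 45013\right) \left(33228 + 32132\right) = \left(-45073\right) 65360 = -2945971280$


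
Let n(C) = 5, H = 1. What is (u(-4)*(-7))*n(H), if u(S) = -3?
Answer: 105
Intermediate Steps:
(u(-4)*(-7))*n(H) = -3*(-7)*5 = 21*5 = 105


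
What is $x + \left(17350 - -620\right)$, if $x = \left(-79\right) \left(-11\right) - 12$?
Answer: $18827$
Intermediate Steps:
$x = 857$ ($x = 869 - 12 = 857$)
$x + \left(17350 - -620\right) = 857 + \left(17350 - -620\right) = 857 + \left(17350 + 620\right) = 857 + 17970 = 18827$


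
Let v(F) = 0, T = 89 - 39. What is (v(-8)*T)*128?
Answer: 0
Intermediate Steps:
T = 50
(v(-8)*T)*128 = (0*50)*128 = 0*128 = 0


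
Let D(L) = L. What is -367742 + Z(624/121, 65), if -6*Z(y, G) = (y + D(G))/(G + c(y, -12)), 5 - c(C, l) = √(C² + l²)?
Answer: -15278191315727/41545932 - 8489*√17345/34621610 ≈ -3.6774e+5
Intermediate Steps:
c(C, l) = 5 - √(C² + l²)
Z(y, G) = -(G + y)/(6*(5 + G - √(144 + y²))) (Z(y, G) = -(y + G)/(6*(G + (5 - √(y² + (-12)²)))) = -(G + y)/(6*(G + (5 - √(y² + 144)))) = -(G + y)/(6*(G + (5 - √(144 + y²)))) = -(G + y)/(6*(5 + G - √(144 + y²))))
-367742 + Z(624/121, 65) = -367742 + (-1*65 - 624/121)/(6*(5 + 65 - √(144 + (624/121)²))) = -367742 + (-65 - 624/121)/(6*(5 + 65 - √(144 + (624*(1/121))²))) = -367742 + (-65 - 1*624/121)/(6*(5 + 65 - √(144 + (624/121)²))) = -367742 + (-65 - 624/121)/(6*(5 + 65 - √(144 + 389376/14641))) = -367742 + (⅙)*(-8489/121)/(5 + 65 - √(2497680/14641)) = -367742 + (⅙)*(-8489/121)/(5 + 65 - 12*√17345/121) = -367742 + (⅙)*(-8489/121)/(70 - 12*√17345/121) = -367742 - 8489/(726*(70 - 12*√17345/121))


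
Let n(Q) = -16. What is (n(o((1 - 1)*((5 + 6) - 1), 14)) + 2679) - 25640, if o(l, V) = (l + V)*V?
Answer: -22977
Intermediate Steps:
o(l, V) = V*(V + l) (o(l, V) = (V + l)*V = V*(V + l))
(n(o((1 - 1)*((5 + 6) - 1), 14)) + 2679) - 25640 = (-16 + 2679) - 25640 = 2663 - 25640 = -22977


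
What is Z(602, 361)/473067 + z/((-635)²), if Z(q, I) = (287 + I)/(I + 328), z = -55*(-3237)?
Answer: 429848535663/973543940005 ≈ 0.44153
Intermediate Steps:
z = 178035
Z(q, I) = (287 + I)/(328 + I)
Z(602, 361)/473067 + z/((-635)²) = ((287 + 361)/(328 + 361))/473067 + 178035/((-635)²) = (648/689)*(1/473067) + 178035/403225 = ((1/689)*648)*(1/473067) + 178035*(1/403225) = (648/689)*(1/473067) + 35607/80645 = 24/12071969 + 35607/80645 = 429848535663/973543940005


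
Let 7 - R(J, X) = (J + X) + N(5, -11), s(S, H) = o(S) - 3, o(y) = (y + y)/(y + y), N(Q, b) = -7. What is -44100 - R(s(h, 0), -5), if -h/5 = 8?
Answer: -44121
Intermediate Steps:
h = -40 (h = -5*8 = -40)
o(y) = 1 (o(y) = (2*y)/((2*y)) = (2*y)*(1/(2*y)) = 1)
s(S, H) = -2 (s(S, H) = 1 - 3 = -2)
R(J, X) = 14 - J - X (R(J, X) = 7 - ((J + X) - 7) = 7 - (-7 + J + X) = 7 + (7 - J - X) = 14 - J - X)
-44100 - R(s(h, 0), -5) = -44100 - (14 - 1*(-2) - 1*(-5)) = -44100 - (14 + 2 + 5) = -44100 - 1*21 = -44100 - 21 = -44121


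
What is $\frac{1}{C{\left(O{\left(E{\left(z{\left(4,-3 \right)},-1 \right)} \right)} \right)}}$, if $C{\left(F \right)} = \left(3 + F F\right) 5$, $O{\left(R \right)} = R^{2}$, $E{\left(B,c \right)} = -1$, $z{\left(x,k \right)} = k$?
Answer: $\frac{1}{20} \approx 0.05$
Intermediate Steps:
$C{\left(F \right)} = 15 + 5 F^{2}$ ($C{\left(F \right)} = \left(3 + F^{2}\right) 5 = 15 + 5 F^{2}$)
$\frac{1}{C{\left(O{\left(E{\left(z{\left(4,-3 \right)},-1 \right)} \right)} \right)}} = \frac{1}{15 + 5 \left(\left(-1\right)^{2}\right)^{2}} = \frac{1}{15 + 5 \cdot 1^{2}} = \frac{1}{15 + 5 \cdot 1} = \frac{1}{15 + 5} = \frac{1}{20}$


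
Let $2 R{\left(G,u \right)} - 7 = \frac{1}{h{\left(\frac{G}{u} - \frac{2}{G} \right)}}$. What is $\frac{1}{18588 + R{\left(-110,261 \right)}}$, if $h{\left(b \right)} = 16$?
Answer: $\frac{32}{594929} \approx 5.3788 \cdot 10^{-5}$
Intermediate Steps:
$R{\left(G,u \right)} = \frac{113}{32}$ ($R{\left(G,u \right)} = \frac{7}{2} + \frac{1}{2 \cdot 16} = \frac{7}{2} + \frac{1}{2} \cdot \frac{1}{16} = \frac{7}{2} + \frac{1}{32} = \frac{113}{32}$)
$\frac{1}{18588 + R{\left(-110,261 \right)}} = \frac{1}{18588 + \frac{113}{32}} = \frac{1}{\frac{594929}{32}} = \frac{32}{594929}$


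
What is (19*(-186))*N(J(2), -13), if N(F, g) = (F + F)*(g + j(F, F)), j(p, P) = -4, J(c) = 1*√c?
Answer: 120156*√2 ≈ 1.6993e+5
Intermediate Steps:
J(c) = √c
N(F, g) = 2*F*(-4 + g) (N(F, g) = (F + F)*(g - 4) = (2*F)*(-4 + g) = 2*F*(-4 + g))
(19*(-186))*N(J(2), -13) = (19*(-186))*(2*√2*(-4 - 13)) = -7068*√2*(-17) = -(-120156)*√2 = 120156*√2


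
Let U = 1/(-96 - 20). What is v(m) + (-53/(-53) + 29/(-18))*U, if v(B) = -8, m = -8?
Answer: -16693/2088 ≈ -7.9947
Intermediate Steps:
U = -1/116 (U = 1/(-116) = -1/116 ≈ -0.0086207)
v(m) + (-53/(-53) + 29/(-18))*U = -8 + (-53/(-53) + 29/(-18))*(-1/116) = -8 + (-53*(-1/53) + 29*(-1/18))*(-1/116) = -8 + (1 - 29/18)*(-1/116) = -8 - 11/18*(-1/116) = -8 + 11/2088 = -16693/2088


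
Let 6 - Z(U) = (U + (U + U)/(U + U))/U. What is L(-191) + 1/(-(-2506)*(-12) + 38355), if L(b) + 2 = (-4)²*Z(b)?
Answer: 123532853/1582053 ≈ 78.084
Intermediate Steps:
Z(U) = 6 - (1 + U)/U (Z(U) = 6 - (U + (U + U)/(U + U))/U = 6 - (U + (2*U)/((2*U)))/U = 6 - (U + (2*U)*(1/(2*U)))/U = 6 - (U + 1)/U = 6 - (1 + U)/U)
L(b) = 78 - 16/b (L(b) = -2 + (-4)²*(5 - 1/b) = -2 + 16*(5 - 1/b) = -2 + (80 - 16/b) = 78 - 16/b)
L(-191) + 1/(-(-2506)*(-12) + 38355) = (78 - 16/(-191)) + 1/(-(-2506)*(-12) + 38355) = (78 - 16*(-1/191)) + 1/(-1*30072 + 38355) = (78 + 16/191) + 1/(-30072 + 38355) = 14914/191 + 1/8283 = 123532853/1582053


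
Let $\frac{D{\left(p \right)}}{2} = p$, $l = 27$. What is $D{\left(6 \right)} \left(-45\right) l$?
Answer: $-14580$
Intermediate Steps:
$D{\left(p \right)} = 2 p$
$D{\left(6 \right)} \left(-45\right) l = 2 \cdot 6 \left(-45\right) 27 = 12 \left(-45\right) 27 = \left(-540\right) 27 = -14580$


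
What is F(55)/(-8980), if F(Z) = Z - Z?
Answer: 0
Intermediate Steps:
F(Z) = 0
F(55)/(-8980) = 0/(-8980) = 0*(-1/8980) = 0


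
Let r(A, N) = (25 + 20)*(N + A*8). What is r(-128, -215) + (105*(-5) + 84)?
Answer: -56196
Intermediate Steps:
r(A, N) = 45*N + 360*A (r(A, N) = 45*(N + 8*A) = 45*N + 360*A)
r(-128, -215) + (105*(-5) + 84) = (45*(-215) + 360*(-128)) + (105*(-5) + 84) = (-9675 - 46080) + (-525 + 84) = -55755 - 441 = -56196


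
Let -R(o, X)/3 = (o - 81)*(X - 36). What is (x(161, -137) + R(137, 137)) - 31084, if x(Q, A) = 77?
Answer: -47975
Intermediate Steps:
R(o, X) = -3*(-81 + o)*(-36 + X) (R(o, X) = -3*(o - 81)*(X - 36) = -3*(-81 + o)*(-36 + X))
(x(161, -137) + R(137, 137)) - 31084 = (77 + (-8748 + 108*137 + 243*137 - 3*137*137)) - 31084 = (77 + (-8748 + 14796 + 33291 - 56307)) - 31084 = (77 - 16968) - 31084 = -16891 - 31084 = -47975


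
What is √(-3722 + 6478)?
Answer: 2*√689 ≈ 52.498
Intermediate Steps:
√(-3722 + 6478) = √2756 = 2*√689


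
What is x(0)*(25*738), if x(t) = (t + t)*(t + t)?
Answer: 0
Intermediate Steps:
x(t) = 4*t**2 (x(t) = (2*t)*(2*t) = 4*t**2)
x(0)*(25*738) = (4*0**2)*(25*738) = (4*0)*18450 = 0*18450 = 0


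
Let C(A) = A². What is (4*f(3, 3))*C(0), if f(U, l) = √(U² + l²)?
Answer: 0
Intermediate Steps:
(4*f(3, 3))*C(0) = (4*√(3² + 3²))*0² = (4*√(9 + 9))*0 = (4*√18)*0 = (4*(3*√2))*0 = (12*√2)*0 = 0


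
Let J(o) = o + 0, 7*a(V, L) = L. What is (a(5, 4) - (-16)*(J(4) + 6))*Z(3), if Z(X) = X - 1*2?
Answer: 1124/7 ≈ 160.57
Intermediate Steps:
a(V, L) = L/7
Z(X) = -2 + X (Z(X) = X - 2 = -2 + X)
J(o) = o
(a(5, 4) - (-16)*(J(4) + 6))*Z(3) = ((⅐)*4 - (-16)*(4 + 6))*(-2 + 3) = (4/7 - (-16)*10)*1 = (4/7 - 1*(-160))*1 = (4/7 + 160)*1 = (1124/7)*1 = 1124/7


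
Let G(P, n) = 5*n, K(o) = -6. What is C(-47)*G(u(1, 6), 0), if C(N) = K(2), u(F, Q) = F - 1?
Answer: 0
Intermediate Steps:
u(F, Q) = -1 + F
C(N) = -6
C(-47)*G(u(1, 6), 0) = -30*0 = -6*0 = 0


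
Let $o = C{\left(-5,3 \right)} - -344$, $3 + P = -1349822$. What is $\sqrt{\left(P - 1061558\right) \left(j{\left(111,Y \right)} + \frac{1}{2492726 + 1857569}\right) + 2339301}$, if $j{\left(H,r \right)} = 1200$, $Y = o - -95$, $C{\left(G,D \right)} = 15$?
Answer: $\frac{2 i \sqrt{13679607298370564982115}}{4350295} \approx 53771.0 i$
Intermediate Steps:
$P = -1349825$ ($P = -3 - 1349822 = -1349825$)
$o = 359$ ($o = 15 - -344 = 15 + 344 = 359$)
$Y = 454$ ($Y = 359 - -95 = 359 + 95 = 454$)
$\sqrt{\left(P - 1061558\right) \left(j{\left(111,Y \right)} + \frac{1}{2492726 + 1857569}\right) + 2339301} = \sqrt{\left(-1349825 - 1061558\right) \left(1200 + \frac{1}{2492726 + 1857569}\right) + 2339301} = \sqrt{- 2411383 \left(1200 + \frac{1}{4350295}\right) + 2339301} = \sqrt{\left(-2411383\right) \frac{5220354001}{4350295} + 2339301} = \sqrt{- \frac{12588272891993383}{4350295} + 2339301} = \sqrt{- \frac{12578096242549588}{4350295}} = \frac{2 i \sqrt{13679607298370564982115}}{4350295}$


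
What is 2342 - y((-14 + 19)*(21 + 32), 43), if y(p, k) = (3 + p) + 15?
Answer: 2059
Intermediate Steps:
y(p, k) = 18 + p
2342 - y((-14 + 19)*(21 + 32), 43) = 2342 - (18 + (-14 + 19)*(21 + 32)) = 2342 - (18 + 5*53) = 2342 - (18 + 265) = 2342 - 1*283 = 2342 - 283 = 2059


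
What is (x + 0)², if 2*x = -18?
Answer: 81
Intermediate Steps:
x = -9 (x = (½)*(-18) = -9)
(x + 0)² = (-9 + 0)² = (-9)² = 81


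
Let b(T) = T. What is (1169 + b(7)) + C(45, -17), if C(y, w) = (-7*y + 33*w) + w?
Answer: 283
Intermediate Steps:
C(y, w) = -7*y + 34*w
(1169 + b(7)) + C(45, -17) = (1169 + 7) + (-7*45 + 34*(-17)) = 1176 + (-315 - 578) = 1176 - 893 = 283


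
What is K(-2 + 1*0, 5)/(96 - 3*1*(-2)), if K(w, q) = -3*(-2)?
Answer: 1/17 ≈ 0.058824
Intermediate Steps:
K(w, q) = 6
K(-2 + 1*0, 5)/(96 - 3*1*(-2)) = 6/(96 - 3*1*(-2)) = 6/(96 - 3*(-2)) = 6/(96 + 6) = 6/102 = (1/102)*6 = 1/17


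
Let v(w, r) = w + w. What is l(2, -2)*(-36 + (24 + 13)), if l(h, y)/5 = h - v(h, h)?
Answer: -10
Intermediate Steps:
v(w, r) = 2*w
l(h, y) = -5*h (l(h, y) = 5*(h - 2*h) = 5*(-h) = -5*h)
l(2, -2)*(-36 + (24 + 13)) = (-5*2)*(-36 + (24 + 13)) = -10*(-36 + 37) = -10*1 = -10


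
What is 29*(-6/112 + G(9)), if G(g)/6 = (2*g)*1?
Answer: 175305/56 ≈ 3130.4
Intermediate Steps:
G(g) = 12*g (G(g) = 6*((2*g)*1) = 6*(2*g) = 12*g)
29*(-6/112 + G(9)) = 29*(-6/112 + 12*9) = 29*(-6*1/112 + 108) = 29*(-3/56 + 108) = 29*(6045/56) = 175305/56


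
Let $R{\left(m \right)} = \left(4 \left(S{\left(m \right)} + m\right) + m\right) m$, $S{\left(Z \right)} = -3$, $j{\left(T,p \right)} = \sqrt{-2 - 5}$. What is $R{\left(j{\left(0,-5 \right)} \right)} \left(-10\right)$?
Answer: $350 + 120 i \sqrt{7} \approx 350.0 + 317.49 i$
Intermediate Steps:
$j{\left(T,p \right)} = i \sqrt{7}$ ($j{\left(T,p \right)} = \sqrt{-7} = i \sqrt{7}$)
$R{\left(m \right)} = m \left(-12 + 5 m\right)$ ($R{\left(m \right)} = \left(4 \left(-3 + m\right) + m\right) m = \left(\left(-12 + 4 m\right) + m\right) m = \left(-12 + 5 m\right) m = m \left(-12 + 5 m\right)$)
$R{\left(j{\left(0,-5 \right)} \right)} \left(-10\right) = i \sqrt{7} \left(-12 + 5 i \sqrt{7}\right) \left(-10\right) = - 10 i \sqrt{7} \left(-12 + 5 i \sqrt{7}\right)$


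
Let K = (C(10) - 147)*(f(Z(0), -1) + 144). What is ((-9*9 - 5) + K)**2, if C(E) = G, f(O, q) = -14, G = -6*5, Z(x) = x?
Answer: 533425216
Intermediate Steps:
G = -30
C(E) = -30
K = -23010 (K = (-30 - 147)*(-14 + 144) = -177*130 = -23010)
((-9*9 - 5) + K)**2 = ((-9*9 - 5) - 23010)**2 = ((-81 - 5) - 23010)**2 = (-86 - 23010)**2 = (-23096)**2 = 533425216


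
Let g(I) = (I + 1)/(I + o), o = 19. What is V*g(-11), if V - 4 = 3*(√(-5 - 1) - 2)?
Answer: 5/2 - 15*I*√6/4 ≈ 2.5 - 9.1856*I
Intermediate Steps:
V = -2 + 3*I*√6 (V = 4 + 3*(√(-5 - 1) - 2) = 4 + 3*(√(-6) - 2) = 4 + 3*(I*√6 - 2) = 4 + 3*(-2 + I*√6) = 4 + (-6 + 3*I*√6) = -2 + 3*I*√6 ≈ -2.0 + 7.3485*I)
g(I) = (1 + I)/(19 + I) (g(I) = (I + 1)/(I + 19) = (1 + I)/(19 + I))
V*g(-11) = (-2 + 3*I*√6)*((1 - 11)/(19 - 11)) = (-2 + 3*I*√6)*(-10/8) = (-2 + 3*I*√6)*((⅛)*(-10)) = (-2 + 3*I*√6)*(-5/4) = 5/2 - 15*I*√6/4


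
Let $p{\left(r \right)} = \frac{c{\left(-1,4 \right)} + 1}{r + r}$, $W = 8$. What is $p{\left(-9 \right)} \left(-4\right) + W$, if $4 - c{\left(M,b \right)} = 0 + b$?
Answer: $\frac{74}{9} \approx 8.2222$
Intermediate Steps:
$c{\left(M,b \right)} = 4 - b$ ($c{\left(M,b \right)} = 4 - \left(0 + b\right) = 4 - b$)
$p{\left(r \right)} = \frac{1}{2 r}$ ($p{\left(r \right)} = \frac{\left(4 - 4\right) + 1}{r + r} = \frac{\left(4 - 4\right) + 1}{2 r} = \left(0 + 1\right) \frac{1}{2 r} = 1 \frac{1}{2 r} = \frac{1}{2 r}$)
$p{\left(-9 \right)} \left(-4\right) + W = \frac{1}{2 \left(-9\right)} \left(-4\right) + 8 = \frac{1}{2} \left(- \frac{1}{9}\right) \left(-4\right) + 8 = \left(- \frac{1}{18}\right) \left(-4\right) + 8 = \frac{2}{9} + 8 = \frac{74}{9}$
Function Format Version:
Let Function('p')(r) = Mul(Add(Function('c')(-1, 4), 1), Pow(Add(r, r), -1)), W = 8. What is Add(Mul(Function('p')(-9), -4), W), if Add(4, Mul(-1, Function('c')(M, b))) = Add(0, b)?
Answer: Rational(74, 9) ≈ 8.2222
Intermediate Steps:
Function('c')(M, b) = Add(4, Mul(-1, b)) (Function('c')(M, b) = Add(4, Mul(-1, Add(0, b))) = Add(4, Mul(-1, b)))
Function('p')(r) = Mul(Rational(1, 2), Pow(r, -1)) (Function('p')(r) = Mul(Add(Add(4, Mul(-1, 4)), 1), Pow(Add(r, r), -1)) = Mul(Add(Add(4, -4), 1), Pow(Mul(2, r), -1)) = Mul(Add(0, 1), Mul(Rational(1, 2), Pow(r, -1))) = Mul(1, Mul(Rational(1, 2), Pow(r, -1))) = Mul(Rational(1, 2), Pow(r, -1)))
Add(Mul(Function('p')(-9), -4), W) = Add(Mul(Mul(Rational(1, 2), Pow(-9, -1)), -4), 8) = Add(Mul(Mul(Rational(1, 2), Rational(-1, 9)), -4), 8) = Add(Mul(Rational(-1, 18), -4), 8) = Add(Rational(2, 9), 8) = Rational(74, 9)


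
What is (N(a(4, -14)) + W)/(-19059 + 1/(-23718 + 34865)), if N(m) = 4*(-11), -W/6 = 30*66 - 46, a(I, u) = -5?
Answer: 1159288/1896881 ≈ 0.61115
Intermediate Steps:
W = -11604 (W = -6*(30*66 - 46) = -6*(1980 - 46) = -6*1934 = -11604)
N(m) = -44
(N(a(4, -14)) + W)/(-19059 + 1/(-23718 + 34865)) = (-44 - 11604)/(-19059 + 1/(-23718 + 34865)) = -11648/(-19059 + 1/11147) = -11648/(-212450672/11147) = -11648*(-11147/212450672) = 1159288/1896881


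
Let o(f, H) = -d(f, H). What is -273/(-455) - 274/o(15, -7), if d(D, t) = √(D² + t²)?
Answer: ⅗ + √274 ≈ 17.153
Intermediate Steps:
o(f, H) = -√(H² + f²) (o(f, H) = -√(f² + H²) = -√(H² + f²))
-273/(-455) - 274/o(15, -7) = -273/(-455) - 274*(-1/√((-7)² + 15²)) = -273*(-1/455) - 274*(-1/√(49 + 225)) = ⅗ - 274*(-√274/274) = ⅗ - (-1)*√274 = ⅗ + √274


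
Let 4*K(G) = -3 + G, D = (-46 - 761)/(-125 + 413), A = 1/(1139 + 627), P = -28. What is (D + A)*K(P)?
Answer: 7361849/339072 ≈ 21.712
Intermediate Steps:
A = 1/1766 ≈ 0.00056625
D = -269/96 (D = -807/288 = -807*1/288 = -269/96 ≈ -2.8021)
K(G) = -¾ + G/4 (K(G) = (-3 + G)/4 = -¾ + G/4)
(D + A)*K(P) = (-269/96 + 1/1766)*(-¾ + (¼)*(-28)) = -237479*(-¾ - 7)/84768 = -237479/84768*(-31/4) = 7361849/339072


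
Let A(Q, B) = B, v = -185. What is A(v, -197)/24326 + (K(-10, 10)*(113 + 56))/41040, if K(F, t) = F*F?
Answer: 10075613/24958476 ≈ 0.40370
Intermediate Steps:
K(F, t) = F**2
A(v, -197)/24326 + (K(-10, 10)*(113 + 56))/41040 = -197/24326 + ((-10)**2*(113 + 56))/41040 = -197*1/24326 + (100*169)*(1/41040) = -197/24326 + 16900*(1/41040) = -197/24326 + 845/2052 = 10075613/24958476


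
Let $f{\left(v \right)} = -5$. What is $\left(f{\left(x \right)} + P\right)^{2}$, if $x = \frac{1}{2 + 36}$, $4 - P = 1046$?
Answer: $1096209$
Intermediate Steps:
$P = -1042$ ($P = 4 - 1046 = -1042$)
$x = \frac{1}{38} \approx 0.026316$
$\left(f{\left(x \right)} + P\right)^{2} = \left(-5 - 1042\right)^{2} = \left(-1047\right)^{2} = 1096209$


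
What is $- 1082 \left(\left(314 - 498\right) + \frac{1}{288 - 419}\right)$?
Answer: $\frac{26081610}{131} \approx 1.991 \cdot 10^{5}$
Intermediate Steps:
$- 1082 \left(\left(314 - 498\right) + \frac{1}{288 - 419}\right) = - 1082 \left(\left(314 - 498\right) + \frac{1}{-131}\right) = - 1082 \left(-184 - \frac{1}{131}\right) = \left(-1082\right) \left(- \frac{24105}{131}\right) = \frac{26081610}{131}$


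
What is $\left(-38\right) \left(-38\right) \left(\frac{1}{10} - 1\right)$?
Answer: $- \frac{6498}{5} \approx -1299.6$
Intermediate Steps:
$\left(-38\right) \left(-38\right) \left(\frac{1}{10} - 1\right) = 1444 \left(\frac{1}{10} - 1\right) = 1444 \left(- \frac{9}{10}\right) = - \frac{6498}{5}$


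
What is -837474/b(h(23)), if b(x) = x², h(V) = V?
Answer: -837474/529 ≈ -1583.1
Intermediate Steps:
-837474/b(h(23)) = -837474/(23²) = -837474/529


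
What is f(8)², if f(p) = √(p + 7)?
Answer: 15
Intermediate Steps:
f(p) = √(7 + p)
f(8)² = (√(7 + 8))² = (√15)² = 15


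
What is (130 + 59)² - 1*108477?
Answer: -72756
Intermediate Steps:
(130 + 59)² - 1*108477 = 189² - 108477 = 35721 - 108477 = -72756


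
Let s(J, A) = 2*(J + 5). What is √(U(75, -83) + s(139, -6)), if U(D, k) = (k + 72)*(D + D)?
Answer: I*√1362 ≈ 36.905*I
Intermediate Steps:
U(D, k) = 2*D*(72 + k) (U(D, k) = (72 + k)*(2*D) = 2*D*(72 + k))
s(J, A) = 10 + 2*J (s(J, A) = 2*(5 + J) = 10 + 2*J)
√(U(75, -83) + s(139, -6)) = √(2*75*(72 - 83) + (10 + 2*139)) = √(2*75*(-11) + (10 + 278)) = √(-1650 + 288) = √(-1362) = I*√1362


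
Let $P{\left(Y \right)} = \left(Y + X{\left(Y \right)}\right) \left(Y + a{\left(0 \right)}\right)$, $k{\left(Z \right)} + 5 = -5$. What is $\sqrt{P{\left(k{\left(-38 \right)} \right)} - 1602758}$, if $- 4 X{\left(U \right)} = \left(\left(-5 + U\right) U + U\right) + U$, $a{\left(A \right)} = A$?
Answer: $3 i \sqrt{178037} \approx 1265.8 i$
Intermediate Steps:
$k{\left(Z \right)} = -10$ ($k{\left(Z \right)} = -5 - 5 = -10$)
$X{\left(U \right)} = - \frac{U}{2} - \frac{U \left(-5 + U\right)}{4}$ ($X{\left(U \right)} = - \frac{\left(\left(-5 + U\right) U + U\right) + U}{4} = - \frac{\left(U \left(-5 + U\right) + U\right) + U}{4} = - \frac{\left(U + U \left(-5 + U\right)\right) + U}{4} = - \frac{2 U + U \left(-5 + U\right)}{4} = - \frac{U}{2} - \frac{U \left(-5 + U\right)}{4}$)
$P{\left(Y \right)} = Y \left(Y + \frac{Y \left(3 - Y\right)}{4}\right)$ ($P{\left(Y \right)} = \left(Y + \frac{Y \left(3 - Y\right)}{4}\right) \left(Y + 0\right) = \left(Y + \frac{Y \left(3 - Y\right)}{4}\right) Y = Y \left(Y + \frac{Y \left(3 - Y\right)}{4}\right)$)
$\sqrt{P{\left(k{\left(-38 \right)} \right)} - 1602758} = \sqrt{\frac{\left(-10\right)^{2} \left(7 - -10\right)}{4} - 1602758} = \sqrt{\frac{1}{4} \cdot 100 \left(7 + 10\right) - 1602758} = \sqrt{\frac{1}{4} \cdot 100 \cdot 17 - 1602758} = \sqrt{425 - 1602758} = \sqrt{-1602333} = 3 i \sqrt{178037}$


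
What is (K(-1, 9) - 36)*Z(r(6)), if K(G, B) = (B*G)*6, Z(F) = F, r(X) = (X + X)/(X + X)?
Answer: -90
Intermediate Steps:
r(X) = 1 (r(X) = (2*X)/((2*X)) = (2*X)*(1/(2*X)) = 1)
K(G, B) = 6*B*G
(K(-1, 9) - 36)*Z(r(6)) = (6*9*(-1) - 36)*1 = (-54 - 36)*1 = -90*1 = -90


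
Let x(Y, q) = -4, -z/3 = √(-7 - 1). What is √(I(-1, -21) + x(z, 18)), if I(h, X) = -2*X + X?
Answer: √17 ≈ 4.1231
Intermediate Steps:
I(h, X) = -X
z = -6*I*√2 (z = -3*√(-7 - 1) = -6*I*√2 ≈ -8.4853*I)
√(I(-1, -21) + x(z, 18)) = √(-1*(-21) - 4) = √(21 - 4) = √17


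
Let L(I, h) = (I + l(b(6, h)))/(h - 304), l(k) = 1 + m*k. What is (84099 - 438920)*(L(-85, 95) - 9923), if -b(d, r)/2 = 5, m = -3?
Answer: 735846595313/209 ≈ 3.5208e+9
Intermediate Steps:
b(d, r) = -10 (b(d, r) = -2*5 = -10)
l(k) = 1 - 3*k
L(I, h) = (31 + I)/(-304 + h) (L(I, h) = (I + (1 - 3*(-10)))/(h - 304) = (I + (1 + 30))/(-304 + h) = (I + 31)/(-304 + h) = (31 + I)/(-304 + h))
(84099 - 438920)*(L(-85, 95) - 9923) = (84099 - 438920)*((31 - 85)/(-304 + 95) - 9923) = -354821*(-54/(-209) - 9923) = -354821*(-1/209*(-54) - 9923) = -354821*(54/209 - 9923) = -354821*(-2073853/209) = 735846595313/209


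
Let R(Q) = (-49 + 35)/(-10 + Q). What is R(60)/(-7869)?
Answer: 7/196725 ≈ 3.5583e-5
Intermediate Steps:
R(Q) = -14/(-10 + Q)
R(60)/(-7869) = -14/(-10 + 60)/(-7869) = -14/50*(-1/7869) = -14*1/50*(-1/7869) = -7/25*(-1/7869) = 7/196725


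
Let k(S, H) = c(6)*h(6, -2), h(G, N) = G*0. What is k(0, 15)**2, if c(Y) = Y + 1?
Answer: 0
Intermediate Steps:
c(Y) = 1 + Y
h(G, N) = 0
k(S, H) = 0 (k(S, H) = (1 + 6)*0 = 7*0 = 0)
k(0, 15)**2 = 0**2 = 0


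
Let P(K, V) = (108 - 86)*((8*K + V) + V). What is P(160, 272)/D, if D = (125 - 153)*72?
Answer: -418/21 ≈ -19.905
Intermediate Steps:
P(K, V) = 44*V + 176*K (P(K, V) = 22*((V + 8*K) + V) = 22*(2*V + 8*K) = 44*V + 176*K)
D = -2016 (D = -28*72 = -2016)
P(160, 272)/D = (44*272 + 176*160)/(-2016) = (11968 + 28160)*(-1/2016) = 40128*(-1/2016) = -418/21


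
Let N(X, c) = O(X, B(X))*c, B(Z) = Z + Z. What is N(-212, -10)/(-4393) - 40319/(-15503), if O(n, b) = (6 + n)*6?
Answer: -14495713/68104679 ≈ -0.21284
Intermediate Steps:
B(Z) = 2*Z
O(n, b) = 36 + 6*n
N(X, c) = c*(36 + 6*X) (N(X, c) = (36 + 6*X)*c = c*(36 + 6*X))
N(-212, -10)/(-4393) - 40319/(-15503) = (6*(-10)*(6 - 212))/(-4393) - 40319/(-15503) = (6*(-10)*(-206))*(-1/4393) - 40319*(-1/15503) = 12360*(-1/4393) + 40319/15503 = -12360/4393 + 40319/15503 = -14495713/68104679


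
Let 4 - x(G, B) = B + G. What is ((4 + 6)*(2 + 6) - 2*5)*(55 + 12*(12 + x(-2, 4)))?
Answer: 15610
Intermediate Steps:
x(G, B) = 4 - B - G (x(G, B) = 4 - (B + G) = 4 + (-B - G) = 4 - B - G)
((4 + 6)*(2 + 6) - 2*5)*(55 + 12*(12 + x(-2, 4))) = ((4 + 6)*(2 + 6) - 2*5)*(55 + 12*(12 + (4 - 1*4 - 1*(-2)))) = (10*8 - 10)*(55 + 12*(12 + (4 - 4 + 2))) = (80 - 10)*(55 + 12*(12 + 2)) = 70*(55 + 12*14) = 70*(55 + 168) = 70*223 = 15610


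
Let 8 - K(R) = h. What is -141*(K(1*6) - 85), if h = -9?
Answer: 9588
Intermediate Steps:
K(R) = 17 (K(R) = 8 - 1*(-9) = 8 + 9 = 17)
-141*(K(1*6) - 85) = -141*(17 - 85) = -141*(-68) = 9588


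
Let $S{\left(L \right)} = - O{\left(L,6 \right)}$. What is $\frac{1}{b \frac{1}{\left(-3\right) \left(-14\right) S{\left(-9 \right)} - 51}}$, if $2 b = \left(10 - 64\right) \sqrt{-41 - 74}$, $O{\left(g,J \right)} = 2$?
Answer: $- \frac{i \sqrt{115}}{23} \approx - 0.46625 i$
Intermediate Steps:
$S{\left(L \right)} = -2$ ($S{\left(L \right)} = \left(-1\right) 2 = -2$)
$b = - 27 i \sqrt{115}$ ($b = \frac{\left(10 - 64\right) \sqrt{-41 - 74}}{2} = \frac{\left(10 - 64\right) \sqrt{-115}}{2} = \frac{\left(-54\right) i \sqrt{115}}{2} = - 27 i \sqrt{115} \approx - 289.54 i$)
$\frac{1}{b \frac{1}{\left(-3\right) \left(-14\right) S{\left(-9 \right)} - 51}} = \frac{1}{- 27 i \sqrt{115} \frac{1}{\left(-3\right) \left(-14\right) \left(-2\right) - 51}} = \frac{1}{- 27 i \sqrt{115} \frac{1}{42 \left(-2\right) - 51}} = \frac{1}{- 27 i \sqrt{115} \frac{1}{-84 - 51}} = \frac{1}{- 27 i \sqrt{115} \frac{1}{-135}} = \frac{1}{- 27 i \sqrt{115} \left(- \frac{1}{135}\right)} = \frac{1}{\frac{1}{5} i \sqrt{115}} = - \frac{i \sqrt{115}}{23}$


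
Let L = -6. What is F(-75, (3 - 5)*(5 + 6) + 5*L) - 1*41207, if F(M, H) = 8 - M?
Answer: -41124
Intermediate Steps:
F(-75, (3 - 5)*(5 + 6) + 5*L) - 1*41207 = (8 - 1*(-75)) - 1*41207 = (8 + 75) - 41207 = 83 - 41207 = -41124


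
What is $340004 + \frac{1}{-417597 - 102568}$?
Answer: $\frac{176858180659}{520165} \approx 3.4 \cdot 10^{5}$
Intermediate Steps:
$340004 + \frac{1}{-417597 - 102568} = 340004 + \frac{1}{-520165} = 340004 - \frac{1}{520165} = \frac{176858180659}{520165}$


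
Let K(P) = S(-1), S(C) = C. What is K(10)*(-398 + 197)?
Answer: 201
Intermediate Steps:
K(P) = -1
K(10)*(-398 + 197) = -(-398 + 197) = -1*(-201) = 201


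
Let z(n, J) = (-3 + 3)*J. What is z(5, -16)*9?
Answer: 0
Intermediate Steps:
z(n, J) = 0 (z(n, J) = 0*J = 0)
z(5, -16)*9 = 0*9 = 0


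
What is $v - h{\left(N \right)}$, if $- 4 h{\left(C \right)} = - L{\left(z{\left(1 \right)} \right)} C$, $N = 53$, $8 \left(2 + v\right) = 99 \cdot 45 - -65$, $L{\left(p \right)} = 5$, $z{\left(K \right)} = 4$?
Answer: $\frac{1987}{4} \approx 496.75$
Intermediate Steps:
$v = 563$ ($v = -2 + \frac{99 \cdot 45 - -65}{8} = -2 + \frac{4455 + 65}{8} = -2 + \frac{1}{8} \cdot 4520 = -2 + 565 = 563$)
$h{\left(C \right)} = \frac{5 C}{4}$ ($h{\left(C \right)} = - \frac{\left(-1\right) 5 C}{4} = - \frac{\left(-5\right) C}{4} = \frac{5 C}{4}$)
$v - h{\left(N \right)} = 563 - \frac{5}{4} \cdot 53 = 563 - \frac{265}{4} = \frac{1987}{4}$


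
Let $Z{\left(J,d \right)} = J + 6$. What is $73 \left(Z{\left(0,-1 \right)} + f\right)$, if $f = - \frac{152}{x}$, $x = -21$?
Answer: $\frac{20294}{21} \approx 966.38$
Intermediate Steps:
$Z{\left(J,d \right)} = 6 + J$
$f = \frac{152}{21}$ ($f = - \frac{152}{-21} = \left(-152\right) \left(- \frac{1}{21}\right) = \frac{152}{21} \approx 7.2381$)
$73 \left(Z{\left(0,-1 \right)} + f\right) = 73 \left(\left(6 + 0\right) + \frac{152}{21}\right) = 73 \left(6 + \frac{152}{21}\right) = 73 \cdot \frac{278}{21} = \frac{20294}{21}$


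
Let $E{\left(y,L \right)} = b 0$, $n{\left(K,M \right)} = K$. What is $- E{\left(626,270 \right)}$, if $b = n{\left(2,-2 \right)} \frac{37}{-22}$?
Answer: $0$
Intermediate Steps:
$b = - \frac{37}{11}$ ($b = 2 \frac{37}{-22} = 2 \cdot 37 \left(- \frac{1}{22}\right) = 2 \left(- \frac{37}{22}\right) = - \frac{37}{11} \approx -3.3636$)
$E{\left(y,L \right)} = 0$ ($E{\left(y,L \right)} = \left(- \frac{37}{11}\right) 0 = 0$)
$- E{\left(626,270 \right)} = \left(-1\right) 0 = 0$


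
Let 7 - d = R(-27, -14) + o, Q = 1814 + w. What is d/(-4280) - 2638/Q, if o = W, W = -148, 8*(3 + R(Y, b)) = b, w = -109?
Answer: -9250411/5837920 ≈ -1.5845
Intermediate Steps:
Q = 1705 (Q = 1814 - 109 = 1705)
R(Y, b) = -3 + b/8
o = -148
d = 639/4 (d = 7 - ((-3 + (⅛)*(-14)) - 148) = 7 - ((-3 - 7/4) - 148) = 7 - (-19/4 - 148) = 7 - 1*(-611/4) = 7 + 611/4 = 639/4 ≈ 159.75)
d/(-4280) - 2638/Q = (639/4)/(-4280) - 2638/1705 = (639/4)*(-1/4280) - 2638*1/1705 = -639/17120 - 2638/1705 = -9250411/5837920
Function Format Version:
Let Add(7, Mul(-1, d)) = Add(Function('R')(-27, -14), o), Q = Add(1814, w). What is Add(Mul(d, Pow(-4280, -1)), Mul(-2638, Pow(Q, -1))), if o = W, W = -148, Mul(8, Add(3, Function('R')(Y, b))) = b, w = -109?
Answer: Rational(-9250411, 5837920) ≈ -1.5845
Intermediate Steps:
Q = 1705 (Q = Add(1814, -109) = 1705)
Function('R')(Y, b) = Add(-3, Mul(Rational(1, 8), b))
o = -148
d = Rational(639, 4) (d = Add(7, Mul(-1, Add(Add(-3, Mul(Rational(1, 8), -14)), -148))) = Add(7, Mul(-1, Add(Add(-3, Rational(-7, 4)), -148))) = Add(7, Mul(-1, Add(Rational(-19, 4), -148))) = Add(7, Mul(-1, Rational(-611, 4))) = Add(7, Rational(611, 4)) = Rational(639, 4) ≈ 159.75)
Add(Mul(d, Pow(-4280, -1)), Mul(-2638, Pow(Q, -1))) = Add(Mul(Rational(639, 4), Pow(-4280, -1)), Mul(-2638, Pow(1705, -1))) = Add(Mul(Rational(639, 4), Rational(-1, 4280)), Mul(-2638, Rational(1, 1705))) = Add(Rational(-639, 17120), Rational(-2638, 1705)) = Rational(-9250411, 5837920)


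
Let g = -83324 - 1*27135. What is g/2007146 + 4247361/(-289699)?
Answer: -8557073503547/581468189054 ≈ -14.716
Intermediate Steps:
g = -110459 (g = -83324 - 27135 = -110459)
g/2007146 + 4247361/(-289699) = -110459/2007146 + 4247361/(-289699) = -110459*1/2007146 + 4247361*(-1/289699) = -110459/2007146 - 4247361/289699 = -8557073503547/581468189054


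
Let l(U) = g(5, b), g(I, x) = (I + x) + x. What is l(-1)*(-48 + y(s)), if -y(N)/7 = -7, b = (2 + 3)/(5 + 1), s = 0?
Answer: 20/3 ≈ 6.6667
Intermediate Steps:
b = 5/6 ≈ 0.83333
y(N) = 49 (y(N) = -7*(-7) = 49)
g(I, x) = I + 2*x
l(U) = 20/3 (l(U) = 5 + 2*(5/6) = 5 + 5/3 = 20/3)
l(-1)*(-48 + y(s)) = 20*(-48 + 49)/3 = (20/3)*1 = 20/3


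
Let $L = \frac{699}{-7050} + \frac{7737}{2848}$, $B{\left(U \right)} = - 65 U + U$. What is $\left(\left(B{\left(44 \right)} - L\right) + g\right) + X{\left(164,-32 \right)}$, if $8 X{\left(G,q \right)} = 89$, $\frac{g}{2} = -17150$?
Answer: $- \frac{124176512883}{3346400} \approx -37108.0$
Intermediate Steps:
$B{\left(U \right)} = - 64 U$
$g = -34300$ ($g = 2 \left(-17150\right) = -34300$)
$X{\left(G,q \right)} = \frac{89}{8}$ ($X{\left(G,q \right)} = \frac{1}{8} \cdot 89 = \frac{89}{8}$)
$L = \frac{8759183}{3346400}$ ($L = 699 \left(- \frac{1}{7050}\right) + 7737 \cdot \frac{1}{2848} = - \frac{233}{2350} + \frac{7737}{2848} = \frac{8759183}{3346400} \approx 2.6175$)
$\left(\left(B{\left(44 \right)} - L\right) + g\right) + X{\left(164,-32 \right)} = \left(\left(\left(-64\right) 44 - \frac{8759183}{3346400}\right) - 34300\right) + \frac{89}{8} = \left(\left(-2816 - \frac{8759183}{3346400}\right) - 34300\right) + \frac{89}{8} = \left(- \frac{9432221583}{3346400} - 34300\right) + \frac{89}{8} = - \frac{124213741583}{3346400} + \frac{89}{8} = - \frac{124176512883}{3346400}$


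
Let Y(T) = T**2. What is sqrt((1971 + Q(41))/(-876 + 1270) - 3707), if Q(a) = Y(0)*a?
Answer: I*sqrt(574683278)/394 ≈ 60.844*I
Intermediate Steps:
Q(a) = 0 (Q(a) = 0**2*a = 0*a = 0)
sqrt((1971 + Q(41))/(-876 + 1270) - 3707) = sqrt((1971 + 0)/(-876 + 1270) - 3707) = sqrt(1971/394 - 3707) = sqrt(-1458587/394) = I*sqrt(574683278)/394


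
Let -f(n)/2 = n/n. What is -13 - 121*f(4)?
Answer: 229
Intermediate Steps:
f(n) = -2 (f(n) = -2*n/n = -2*1 = -2)
-13 - 121*f(4) = -13 - 121*(-2) = -13 + 242 = 229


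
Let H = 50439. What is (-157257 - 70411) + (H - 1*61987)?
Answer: -239216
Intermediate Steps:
(-157257 - 70411) + (H - 1*61987) = (-157257 - 70411) + (50439 - 1*61987) = -227668 + (50439 - 61987) = -227668 - 11548 = -239216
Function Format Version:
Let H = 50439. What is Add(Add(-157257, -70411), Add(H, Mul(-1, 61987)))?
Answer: -239216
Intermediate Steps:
Add(Add(-157257, -70411), Add(H, Mul(-1, 61987))) = Add(Add(-157257, -70411), Add(50439, Mul(-1, 61987))) = Add(-227668, Add(50439, -61987)) = Add(-227668, -11548) = -239216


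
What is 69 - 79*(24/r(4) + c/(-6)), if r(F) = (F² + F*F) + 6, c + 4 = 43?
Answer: 20239/38 ≈ 532.61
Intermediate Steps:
c = 39 (c = -4 + 43 = 39)
r(F) = 6 + 2*F² (r(F) = (F² + F²) + 6 = 2*F² + 6 = 6 + 2*F²)
69 - 79*(24/r(4) + c/(-6)) = 69 - 79*(24/(6 + 2*4²) + 39/(-6)) = 69 - 79*(24/(6 + 2*16) + 39*(-⅙)) = 69 - 79*(24/(6 + 32) - 13/2) = 69 - 79*(24/38 - 13/2) = 69 - 79*(24*(1/38) - 13/2) = 69 - 79*(12/19 - 13/2) = 69 - 79*(-223/38) = 69 + 17617/38 = 20239/38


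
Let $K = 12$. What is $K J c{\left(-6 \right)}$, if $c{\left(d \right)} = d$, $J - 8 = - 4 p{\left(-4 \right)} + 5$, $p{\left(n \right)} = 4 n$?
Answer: $-5544$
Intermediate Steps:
$J = 77$ ($J = 8 - \left(-5 + 4 \cdot 4 \left(-4\right)\right) = 8 + \left(\left(-4\right) \left(-16\right) + 5\right) = 8 + \left(64 + 5\right) = 8 + 69 = 77$)
$K J c{\left(-6 \right)} = 12 \cdot 77 \left(-6\right) = 924 \left(-6\right) = -5544$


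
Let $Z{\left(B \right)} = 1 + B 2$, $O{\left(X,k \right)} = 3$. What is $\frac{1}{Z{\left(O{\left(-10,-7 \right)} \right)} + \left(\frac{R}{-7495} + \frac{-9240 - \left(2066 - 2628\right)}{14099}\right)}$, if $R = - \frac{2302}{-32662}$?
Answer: $\frac{1725729513655}{11017895834726} \approx 0.15663$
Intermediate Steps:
$Z{\left(B \right)} = 1 + 2 B$
$R = \frac{1151}{16331}$ ($R = \left(-2302\right) \left(- \frac{1}{32662}\right) = \frac{1151}{16331} \approx 0.070479$)
$\frac{1}{Z{\left(O{\left(-10,-7 \right)} \right)} + \left(\frac{R}{-7495} + \frac{-9240 - \left(2066 - 2628\right)}{14099}\right)} = \frac{1}{\left(1 + 2 \cdot 3\right) + \left(\frac{1151}{16331 \left(-7495\right)} + \frac{-9240 - \left(2066 - 2628\right)}{14099}\right)} = \frac{1}{\left(1 + 6\right) + \left(\frac{1151}{16331} \left(- \frac{1}{7495}\right) + \left(-9240 - -562\right) \frac{1}{14099}\right)} = \frac{1}{7 + \left(- \frac{1151}{122400845} + \left(-9240 + 562\right) \frac{1}{14099}\right)} = \frac{1}{7 - \frac{1062210760859}{1725729513655}} = \frac{1}{\frac{11017895834726}{1725729513655}} = \frac{1725729513655}{11017895834726}$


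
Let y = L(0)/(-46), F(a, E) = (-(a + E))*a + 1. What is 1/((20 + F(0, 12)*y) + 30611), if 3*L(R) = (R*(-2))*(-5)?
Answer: 1/30631 ≈ 3.2647e-5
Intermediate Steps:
L(R) = 10*R/3 (L(R) = ((R*(-2))*(-5))/3 = (-2*R*(-5))/3 = (10*R)/3 = 10*R/3)
F(a, E) = 1 + a*(-E - a) (F(a, E) = (-(E + a))*a + 1 = (-E - a)*a + 1 = a*(-E - a) + 1 = 1 + a*(-E - a))
y = 0 (y = ((10/3)*0)/(-46) = 0*(-1/46) = 0)
1/((20 + F(0, 12)*y) + 30611) = 1/((20 + (1 - 1*0² - 1*12*0)*0) + 30611) = 1/((20 + (1 - 1*0 + 0)*0) + 30611) = 1/((20 + (1 + 0 + 0)*0) + 30611) = 1/((20 + 1*0) + 30611) = 1/((20 + 0) + 30611) = 1/(20 + 30611) = 1/30631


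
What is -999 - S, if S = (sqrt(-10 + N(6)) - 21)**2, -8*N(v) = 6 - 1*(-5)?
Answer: -11429/8 + 21*I*sqrt(182)/2 ≈ -1428.6 + 141.65*I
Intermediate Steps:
N(v) = -11/8 (N(v) = -(6 - 1*(-5))/8 = -(6 + 5)/8 = -1/8*11 = -11/8)
S = (-21 + I*sqrt(182)/4)**2 (S = (sqrt(-10 - 11/8) - 21)**2 = (sqrt(-91/8) - 21)**2 = (I*sqrt(182)/4 - 21)**2 = (-21 + I*sqrt(182)/4)**2 ≈ 429.63 - 141.65*I)
-999 - S = -999 - (84 - I*sqrt(182))**2/16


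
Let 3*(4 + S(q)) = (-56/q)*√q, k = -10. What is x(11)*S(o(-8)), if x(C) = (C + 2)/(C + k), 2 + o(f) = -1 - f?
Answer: -52 - 728*√5/15 ≈ -160.52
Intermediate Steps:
o(f) = -3 - f (o(f) = -2 + (-1 - f) = -3 - f)
x(C) = (2 + C)/(-10 + C) (x(C) = (C + 2)/(C - 10) = (2 + C)/(-10 + C))
S(q) = -4 - 56/(3*√q) (S(q) = -4 + ((-56/q)*√q)/3 = -4 + (-56/√q)/3 = -4 - 56/(3*√q))
x(11)*S(o(-8)) = ((2 + 11)/(-10 + 11))*(-4 - 56/(3*√(-3 - 1*(-8)))) = (13/1)*(-4 - 56/(3*√(-3 + 8))) = (1*13)*(-4 - 56*√5/15) = 13*(-4 - 56*√5/15) = -52 - 728*√5/15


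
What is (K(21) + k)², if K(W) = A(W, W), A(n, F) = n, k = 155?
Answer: 30976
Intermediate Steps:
K(W) = W
(K(21) + k)² = (21 + 155)² = 176² = 30976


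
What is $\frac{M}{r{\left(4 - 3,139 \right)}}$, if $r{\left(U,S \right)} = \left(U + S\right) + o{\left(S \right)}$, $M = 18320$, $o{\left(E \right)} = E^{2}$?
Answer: $\frac{18320}{19461} \approx 0.94137$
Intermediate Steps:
$r{\left(U,S \right)} = S + U + S^{2}$ ($r{\left(U,S \right)} = \left(U + S\right) + S^{2} = \left(S + U\right) + S^{2} = S + U + S^{2}$)
$\frac{M}{r{\left(4 - 3,139 \right)}} = \frac{18320}{139 + \left(4 - 3\right) + 139^{2}} = \frac{18320}{139 + \left(4 - 3\right) + 19321} = \frac{18320}{139 + 1 + 19321} = \frac{18320}{19461}$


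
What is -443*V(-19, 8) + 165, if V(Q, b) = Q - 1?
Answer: 9025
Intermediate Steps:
V(Q, b) = -1 + Q
-443*V(-19, 8) + 165 = -443*(-1 - 19) + 165 = -443*(-20) + 165 = 8860 + 165 = 9025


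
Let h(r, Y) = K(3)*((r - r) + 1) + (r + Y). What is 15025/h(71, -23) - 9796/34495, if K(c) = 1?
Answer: 517807371/1690255 ≈ 306.35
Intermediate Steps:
h(r, Y) = 1 + Y + r (h(r, Y) = 1*((r - r) + 1) + (r + Y) = 1*(0 + 1) + (Y + r) = 1*1 + (Y + r) = 1 + (Y + r) = 1 + Y + r)
15025/h(71, -23) - 9796/34495 = 15025/(1 - 23 + 71) - 9796/34495 = 15025/49 - 9796*1/34495 = 15025*(1/49) - 9796/34495 = 15025/49 - 9796/34495 = 517807371/1690255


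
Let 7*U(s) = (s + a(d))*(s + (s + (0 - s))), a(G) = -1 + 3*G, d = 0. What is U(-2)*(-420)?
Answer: -360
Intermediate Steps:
U(s) = s*(-1 + s)/7 (U(s) = ((s + (-1 + 3*0))*(s + (s + (0 - s))))/7 = ((s + (-1 + 0))*(s + (s - s)))/7 = ((s - 1)*(s + 0))/7 = ((-1 + s)*s)/7 = (s*(-1 + s))/7 = s*(-1 + s)/7)
U(-2)*(-420) = ((⅐)*(-2)*(-1 - 2))*(-420) = ((⅐)*(-2)*(-3))*(-420) = (6/7)*(-420) = -360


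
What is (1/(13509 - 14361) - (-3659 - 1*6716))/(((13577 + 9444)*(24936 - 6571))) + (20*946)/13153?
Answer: 6815272940823947/4737830641906740 ≈ 1.4385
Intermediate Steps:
(1/(13509 - 14361) - (-3659 - 1*6716))/(((13577 + 9444)*(24936 - 6571))) + (20*946)/13153 = (1/(-852) - (-3659 - 6716))/((23021*18365)) + 18920*(1/13153) = (-1/852 - 1*(-10375))/422780665 + 18920/13153 = (-1/852 + 10375)*(1/422780665) + 18920/13153 = (8839499/852)*(1/422780665) + 18920/13153 = 8839499/360209126580 + 18920/13153 = 6815272940823947/4737830641906740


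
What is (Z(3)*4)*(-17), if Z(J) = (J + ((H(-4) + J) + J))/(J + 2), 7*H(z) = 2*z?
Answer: -748/7 ≈ -106.86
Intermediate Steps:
H(z) = 2*z/7 (H(z) = (2*z)/7 = 2*z/7)
Z(J) = (-8/7 + 3*J)/(2 + J) (Z(J) = (J + (((2/7)*(-4) + J) + J))/(J + 2) = (J + ((-8/7 + J) + J))/(2 + J) = (J + (-8/7 + 2*J))/(2 + J) = (-8/7 + 3*J)/(2 + J))
(Z(3)*4)*(-17) = (((-8 + 21*3)/(7*(2 + 3)))*4)*(-17) = (((⅐)*(-8 + 63)/5)*4)*(-17) = (((⅐)*(⅕)*55)*4)*(-17) = ((11/7)*4)*(-17) = (44/7)*(-17) = -748/7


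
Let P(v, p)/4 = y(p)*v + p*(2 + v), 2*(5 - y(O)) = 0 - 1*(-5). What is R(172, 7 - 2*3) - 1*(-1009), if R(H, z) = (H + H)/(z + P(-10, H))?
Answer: 5653083/5603 ≈ 1008.9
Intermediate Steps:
y(O) = 5/2 (y(O) = 5 - (0 - 1*(-5))/2 = 5 - (0 + 5)/2 = 5 - ½*5 = 5 - 5/2 = 5/2)
P(v, p) = 10*v + 4*p*(2 + v) (P(v, p) = 4*(5*v/2 + p*(2 + v)) = 10*v + 4*p*(2 + v))
R(H, z) = 2*H/(-100 + z - 32*H) (R(H, z) = (H + H)/(z + (8*H + 10*(-10) + 4*H*(-10))) = (2*H)/(z + (8*H - 100 - 40*H)) = (2*H)/(z + (-100 - 32*H)) = (2*H)/(-100 + z - 32*H) = 2*H/(-100 + z - 32*H))
R(172, 7 - 2*3) - 1*(-1009) = 2*172/(-100 + (7 - 2*3) - 32*172) - 1*(-1009) = 2*172/(-100 + (7 - 6) - 5504) + 1009 = 2*172/(-100 + 1 - 5504) + 1009 = 2*172/(-5603) + 1009 = 2*172*(-1/5603) + 1009 = -344/5603 + 1009 = 5653083/5603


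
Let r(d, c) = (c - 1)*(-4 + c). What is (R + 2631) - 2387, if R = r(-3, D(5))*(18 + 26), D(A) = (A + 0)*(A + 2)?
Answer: 46620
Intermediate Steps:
D(A) = A*(2 + A)
r(d, c) = (-1 + c)*(-4 + c)
R = 46376 (R = (4 + (5*(2 + 5))² - 25*(2 + 5))*(18 + 26) = (4 + (5*7)² - 25*7)*44 = (4 + 35² - 5*35)*44 = (4 + 1225 - 175)*44 = 1054*44 = 46376)
(R + 2631) - 2387 = (46376 + 2631) - 2387 = 49007 - 2387 = 46620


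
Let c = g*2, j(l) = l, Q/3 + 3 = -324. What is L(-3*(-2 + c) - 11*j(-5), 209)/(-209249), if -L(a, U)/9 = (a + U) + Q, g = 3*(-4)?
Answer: -5751/209249 ≈ -0.027484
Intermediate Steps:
Q = -981 (Q = -9 + 3*(-324) = -9 - 972 = -981)
g = -12
c = -24 (c = -12*2 = -24)
L(a, U) = 8829 - 9*U - 9*a (L(a, U) = -9*((a + U) - 981) = -9*((U + a) - 981) = -9*(-981 + U + a) = 8829 - 9*U - 9*a)
L(-3*(-2 + c) - 11*j(-5), 209)/(-209249) = (8829 - 9*209 - 9*(-3*(-2 - 24) - 11*(-5)))/(-209249) = (8829 - 1881 - 9*(-3*(-26) + 55))*(-1/209249) = (8829 - 1881 - 9*(78 + 55))*(-1/209249) = (8829 - 1881 - 9*133)*(-1/209249) = (8829 - 1881 - 1197)*(-1/209249) = 5751*(-1/209249) = -5751/209249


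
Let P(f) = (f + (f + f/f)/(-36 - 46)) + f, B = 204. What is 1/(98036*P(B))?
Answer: 1/39753598 ≈ 2.5155e-8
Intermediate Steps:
P(f) = -1/82 + 163*f/82 (P(f) = (f + (f + 1)/(-82)) + f = (f + (1 + f)*(-1/82)) + f = (f + (-1/82 - f/82)) + f = (-1/82 + 81*f/82) + f = -1/82 + 163*f/82)
1/(98036*P(B)) = 1/(98036*(-1/82 + (163/82)*204)) = 1/(98036*(-1/82 + 16626/41)) = 1/(98036*(811/2)) = (1/98036)*(2/811) = 1/39753598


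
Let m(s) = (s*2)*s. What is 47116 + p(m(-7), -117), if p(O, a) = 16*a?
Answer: 45244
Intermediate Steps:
m(s) = 2*s² (m(s) = (2*s)*s = 2*s²)
47116 + p(m(-7), -117) = 47116 + 16*(-117) = 47116 - 1872 = 45244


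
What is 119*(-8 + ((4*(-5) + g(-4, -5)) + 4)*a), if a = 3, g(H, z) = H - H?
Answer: -6664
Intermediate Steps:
g(H, z) = 0
119*(-8 + ((4*(-5) + g(-4, -5)) + 4)*a) = 119*(-8 + ((4*(-5) + 0) + 4)*3) = 119*(-8 + ((-20 + 0) + 4)*3) = 119*(-8 + (-20 + 4)*3) = 119*(-8 - 16*3) = 119*(-8 - 48) = 119*(-56) = -6664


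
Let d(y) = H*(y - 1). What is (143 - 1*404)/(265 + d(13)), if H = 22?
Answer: -261/529 ≈ -0.49338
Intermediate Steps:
d(y) = -22 + 22*y (d(y) = 22*(y - 1) = 22*(-1 + y) = -22 + 22*y)
(143 - 1*404)/(265 + d(13)) = (143 - 1*404)/(265 + (-22 + 22*13)) = (143 - 404)/(265 + (-22 + 286)) = -261/(265 + 264) = -261/529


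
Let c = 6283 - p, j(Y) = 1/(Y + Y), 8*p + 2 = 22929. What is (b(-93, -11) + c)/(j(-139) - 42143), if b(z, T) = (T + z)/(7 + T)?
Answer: -765751/9372604 ≈ -0.081701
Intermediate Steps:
p = 22927/8 (p = -¼ + (⅛)*22929 = -¼ + 22929/8 = 22927/8 ≈ 2865.9)
j(Y) = 1/(2*Y)
b(z, T) = (T + z)/(7 + T)
c = 27337/8 (c = 6283 - 1*22927/8 = 6283 - 22927/8 = 27337/8 ≈ 3417.1)
(b(-93, -11) + c)/(j(-139) - 42143) = ((-11 - 93)/(7 - 11) + 27337/8)/((½)/(-139) - 42143) = (-104/(-4) + 27337/8)/((½)*(-1/139) - 42143) = (-¼*(-104) + 27337/8)/(-1/278 - 42143) = (26 + 27337/8)/(-11715755/278) = (27545/8)*(-278/11715755) = -765751/9372604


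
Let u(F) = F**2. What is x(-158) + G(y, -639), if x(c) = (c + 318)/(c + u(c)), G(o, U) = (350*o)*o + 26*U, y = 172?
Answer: 128219559838/12403 ≈ 1.0338e+7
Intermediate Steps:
G(o, U) = 26*U + 350*o**2 (G(o, U) = 350*o**2 + 26*U = 26*U + 350*o**2)
x(c) = (318 + c)/(c + c**2) (x(c) = (c + 318)/(c + c**2) = (318 + c)/(c + c**2))
x(-158) + G(y, -639) = (318 - 158)/((-158)*(1 - 158)) + (26*(-639) + 350*172**2) = -1/158*160/(-157) + (-16614 + 350*29584) = -1/158*(-1/157)*160 + (-16614 + 10354400) = 80/12403 + 10337786 = 128219559838/12403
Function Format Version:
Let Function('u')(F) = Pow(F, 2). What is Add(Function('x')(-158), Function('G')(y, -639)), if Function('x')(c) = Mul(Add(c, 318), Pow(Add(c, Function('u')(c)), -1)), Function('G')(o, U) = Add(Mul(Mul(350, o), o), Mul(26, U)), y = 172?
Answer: Rational(128219559838, 12403) ≈ 1.0338e+7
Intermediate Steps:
Function('G')(o, U) = Add(Mul(26, U), Mul(350, Pow(o, 2))) (Function('G')(o, U) = Add(Mul(350, Pow(o, 2)), Mul(26, U)) = Add(Mul(26, U), Mul(350, Pow(o, 2))))
Function('x')(c) = Mul(Pow(Add(c, Pow(c, 2)), -1), Add(318, c)) (Function('x')(c) = Mul(Add(c, 318), Pow(Add(c, Pow(c, 2)), -1)) = Mul(Add(318, c), Pow(Add(c, Pow(c, 2)), -1)) = Mul(Pow(Add(c, Pow(c, 2)), -1), Add(318, c)))
Add(Function('x')(-158), Function('G')(y, -639)) = Add(Mul(Pow(-158, -1), Pow(Add(1, -158), -1), Add(318, -158)), Add(Mul(26, -639), Mul(350, Pow(172, 2)))) = Add(Mul(Rational(-1, 158), Pow(-157, -1), 160), Add(-16614, Mul(350, 29584))) = Add(Mul(Rational(-1, 158), Rational(-1, 157), 160), Add(-16614, 10354400)) = Add(Rational(80, 12403), 10337786) = Rational(128219559838, 12403)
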